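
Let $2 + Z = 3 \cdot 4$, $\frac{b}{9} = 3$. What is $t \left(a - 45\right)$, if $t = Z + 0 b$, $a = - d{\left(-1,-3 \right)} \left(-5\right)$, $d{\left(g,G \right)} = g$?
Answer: $-500$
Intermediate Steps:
$b = 27$ ($b = 9 \cdot 3 = 27$)
$Z = 10$ ($Z = -2 + 3 \cdot 4 = -2 + 12 = 10$)
$a = -5$ ($a = \left(-1\right) \left(-1\right) \left(-5\right) = 1 \left(-5\right) = -5$)
$t = 10$ ($t = 10 + 0 \cdot 27 = 10 + 0 = 10$)
$t \left(a - 45\right) = 10 \left(-5 - 45\right) = 10 \left(-50\right) = -500$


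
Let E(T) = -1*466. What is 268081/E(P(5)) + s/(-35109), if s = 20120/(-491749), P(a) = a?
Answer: -4628369032479001/8045404088706 ≈ -575.28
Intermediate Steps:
E(T) = -466
s = -20120/491749 (s = 20120*(-1/491749) = -20120/491749 ≈ -0.040915)
268081/E(P(5)) + s/(-35109) = 268081/(-466) - 20120/491749/(-35109) = 268081*(-1/466) - 20120/491749*(-1/35109) = -268081/466 + 20120/17264815641 = -4628369032479001/8045404088706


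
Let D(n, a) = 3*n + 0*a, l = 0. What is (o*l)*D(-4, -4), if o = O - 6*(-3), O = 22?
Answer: 0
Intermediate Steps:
D(n, a) = 3*n (D(n, a) = 3*n + 0 = 3*n)
o = 40 (o = 22 - 6*(-3) = 22 - 1*(-18) = 22 + 18 = 40)
(o*l)*D(-4, -4) = (40*0)*(3*(-4)) = 0*(-12) = 0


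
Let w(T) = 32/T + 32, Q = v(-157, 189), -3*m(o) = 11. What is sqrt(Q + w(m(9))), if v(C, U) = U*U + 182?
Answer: sqrt(4347079)/11 ≈ 189.54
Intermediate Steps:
m(o) = -11/3 (m(o) = -1/3*11 = -11/3)
v(C, U) = 182 + U**2 (v(C, U) = U**2 + 182 = 182 + U**2)
Q = 35903 (Q = 182 + 189**2 = 182 + 35721 = 35903)
w(T) = 32 + 32/T
sqrt(Q + w(m(9))) = sqrt(35903 + (32 + 32/(-11/3))) = sqrt(35903 + (32 + 32*(-3/11))) = sqrt(35903 + (32 - 96/11)) = sqrt(35903 + 256/11) = sqrt(395189/11) = sqrt(4347079)/11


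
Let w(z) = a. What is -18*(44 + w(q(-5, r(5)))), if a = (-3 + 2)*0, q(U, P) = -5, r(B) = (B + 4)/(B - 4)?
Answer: -792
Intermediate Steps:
r(B) = (4 + B)/(-4 + B)
a = 0 (a = -1*0 = 0)
w(z) = 0
-18*(44 + w(q(-5, r(5)))) = -18*(44 + 0) = -18*44 = -792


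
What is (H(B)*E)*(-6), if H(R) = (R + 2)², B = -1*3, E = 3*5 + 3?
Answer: -108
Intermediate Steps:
E = 18 (E = 15 + 3 = 18)
B = -3
H(R) = (2 + R)²
(H(B)*E)*(-6) = ((2 - 3)²*18)*(-6) = ((-1)²*18)*(-6) = (1*18)*(-6) = 18*(-6) = -108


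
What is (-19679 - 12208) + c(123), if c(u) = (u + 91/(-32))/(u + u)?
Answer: -251010619/7872 ≈ -31887.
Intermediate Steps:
c(u) = (-91/32 + u)/(2*u) (c(u) = (u + 91*(-1/32))/((2*u)) = (u - 91/32)*(1/(2*u)) = (-91/32 + u)*(1/(2*u)) = (-91/32 + u)/(2*u))
(-19679 - 12208) + c(123) = (-19679 - 12208) + (1/64)*(-91 + 32*123)/123 = -31887 + (1/64)*(1/123)*(-91 + 3936) = -31887 + (1/64)*(1/123)*3845 = -31887 + 3845/7872 = -251010619/7872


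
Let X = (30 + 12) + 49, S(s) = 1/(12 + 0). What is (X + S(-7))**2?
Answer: 1194649/144 ≈ 8296.2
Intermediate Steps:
S(s) = 1/12
X = 91 (X = 42 + 49 = 91)
(X + S(-7))**2 = (91 + 1/12)**2 = (1093/12)**2 = 1194649/144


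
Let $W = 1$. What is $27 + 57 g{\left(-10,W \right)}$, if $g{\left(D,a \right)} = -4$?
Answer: $-201$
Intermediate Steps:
$27 + 57 g{\left(-10,W \right)} = 27 + 57 \left(-4\right) = 27 - 228 = -201$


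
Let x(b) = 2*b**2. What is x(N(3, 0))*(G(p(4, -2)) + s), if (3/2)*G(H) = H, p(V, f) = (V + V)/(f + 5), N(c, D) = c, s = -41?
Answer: -706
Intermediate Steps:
p(V, f) = 2*V/(5 + f) (p(V, f) = (2*V)/(5 + f) = 2*V/(5 + f))
G(H) = 2*H/3
x(N(3, 0))*(G(p(4, -2)) + s) = (2*3**2)*(2*(2*4/(5 - 2))/3 - 41) = (2*9)*(2*(2*4/3)/3 - 41) = 18*(2*(2*4*(1/3))/3 - 41) = 18*((2/3)*(8/3) - 41) = 18*(16/9 - 41) = 18*(-353/9) = -706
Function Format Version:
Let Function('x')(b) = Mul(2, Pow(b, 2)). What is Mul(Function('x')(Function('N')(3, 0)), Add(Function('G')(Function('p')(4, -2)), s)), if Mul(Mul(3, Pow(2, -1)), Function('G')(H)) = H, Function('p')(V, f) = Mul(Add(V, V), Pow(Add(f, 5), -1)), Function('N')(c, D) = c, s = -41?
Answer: -706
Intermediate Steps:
Function('p')(V, f) = Mul(2, V, Pow(Add(5, f), -1)) (Function('p')(V, f) = Mul(Mul(2, V), Pow(Add(5, f), -1)) = Mul(2, V, Pow(Add(5, f), -1)))
Function('G')(H) = Mul(Rational(2, 3), H)
Mul(Function('x')(Function('N')(3, 0)), Add(Function('G')(Function('p')(4, -2)), s)) = Mul(Mul(2, Pow(3, 2)), Add(Mul(Rational(2, 3), Mul(2, 4, Pow(Add(5, -2), -1))), -41)) = Mul(Mul(2, 9), Add(Mul(Rational(2, 3), Mul(2, 4, Pow(3, -1))), -41)) = Mul(18, Add(Mul(Rational(2, 3), Mul(2, 4, Rational(1, 3))), -41)) = Mul(18, Add(Mul(Rational(2, 3), Rational(8, 3)), -41)) = Mul(18, Add(Rational(16, 9), -41)) = Mul(18, Rational(-353, 9)) = -706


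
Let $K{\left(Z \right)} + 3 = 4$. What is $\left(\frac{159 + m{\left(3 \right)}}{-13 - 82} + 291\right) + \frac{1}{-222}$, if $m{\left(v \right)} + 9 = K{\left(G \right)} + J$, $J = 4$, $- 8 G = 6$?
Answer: $\frac{1220537}{4218} \approx 289.36$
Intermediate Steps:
$G = - \frac{3}{4}$ ($G = \left(- \frac{1}{8}\right) 6 = - \frac{3}{4} \approx -0.75$)
$K{\left(Z \right)} = 1$ ($K{\left(Z \right)} = -3 + 4 = 1$)
$m{\left(v \right)} = -4$ ($m{\left(v \right)} = -9 + \left(1 + 4\right) = -9 + 5 = -4$)
$\left(\frac{159 + m{\left(3 \right)}}{-13 - 82} + 291\right) + \frac{1}{-222} = \left(\frac{159 - 4}{-13 - 82} + 291\right) + \frac{1}{-222} = \left(\frac{155}{-95} + 291\right) - \frac{1}{222} = \left(155 \left(- \frac{1}{95}\right) + 291\right) - \frac{1}{222} = \left(- \frac{31}{19} + 291\right) - \frac{1}{222} = \frac{5498}{19} - \frac{1}{222} = \frac{1220537}{4218}$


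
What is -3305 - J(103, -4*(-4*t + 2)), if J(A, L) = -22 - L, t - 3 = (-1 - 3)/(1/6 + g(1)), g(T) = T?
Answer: -23085/7 ≈ -3297.9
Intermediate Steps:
t = -3/7 (t = 3 + (-1 - 3)/(1/6 + 1) = 3 - 4/(⅙ + 1) = 3 - 4/7/6 = 3 - 4*6/7 = 3 - 24/7 = -3/7 ≈ -0.42857)
-3305 - J(103, -4*(-4*t + 2)) = -3305 - (-22 - (-4)*(-4*(-3/7) + 2)) = -3305 - (-22 - (-4)*(12/7 + 2)) = -3305 - (-22 - (-4)*26/7) = -3305 - (-22 - 1*(-104/7)) = -3305 - (-22 + 104/7) = -3305 - 1*(-50/7) = -3305 + 50/7 = -23085/7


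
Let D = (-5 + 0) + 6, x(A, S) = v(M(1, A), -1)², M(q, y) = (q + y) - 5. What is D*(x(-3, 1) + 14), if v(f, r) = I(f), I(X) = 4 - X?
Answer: 135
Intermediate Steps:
M(q, y) = -5 + q + y
v(f, r) = 4 - f
x(A, S) = (8 - A)² (x(A, S) = (4 - (-5 + 1 + A))² = (4 - (-4 + A))² = (4 + (4 - A))² = (8 - A)²)
D = 1 (D = -5 + 6 = 1)
D*(x(-3, 1) + 14) = 1*((-8 - 3)² + 14) = 1*((-11)² + 14) = 1*(121 + 14) = 1*135 = 135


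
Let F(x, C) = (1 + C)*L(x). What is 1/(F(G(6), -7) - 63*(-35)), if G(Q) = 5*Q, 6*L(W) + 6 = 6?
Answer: 1/2205 ≈ 0.00045351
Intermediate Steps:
L(W) = 0 (L(W) = -1 + (1/6)*6 = -1 + 1 = 0)
F(x, C) = 0 (F(x, C) = (1 + C)*0 = 0)
1/(F(G(6), -7) - 63*(-35)) = 1/(0 - 63*(-35)) = 1/(0 + 2205) = 1/2205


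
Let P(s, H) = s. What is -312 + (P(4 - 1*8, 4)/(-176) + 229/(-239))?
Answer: -3290829/10516 ≈ -312.94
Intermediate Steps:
-312 + (P(4 - 1*8, 4)/(-176) + 229/(-239)) = -312 + ((4 - 1*8)/(-176) + 229/(-239)) = -312 + ((4 - 8)*(-1/176) + 229*(-1/239)) = -312 + (-4*(-1/176) - 229/239) = -312 + (1/44 - 229/239) = -312 - 9837/10516 = -3290829/10516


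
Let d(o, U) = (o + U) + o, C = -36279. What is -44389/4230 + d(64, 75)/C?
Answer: -685929/65330 ≈ -10.499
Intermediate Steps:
d(o, U) = U + 2*o (d(o, U) = (U + o) + o = U + 2*o)
-44389/4230 + d(64, 75)/C = -44389/4230 + (75 + 2*64)/(-36279) = -44389*1/4230 + (75 + 128)*(-1/36279) = -44389/4230 + 203*(-1/36279) = -44389/4230 - 7/1251 = -685929/65330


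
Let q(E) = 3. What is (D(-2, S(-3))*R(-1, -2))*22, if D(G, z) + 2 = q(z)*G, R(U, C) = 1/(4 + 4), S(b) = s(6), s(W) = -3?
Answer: -22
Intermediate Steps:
S(b) = -3
R(U, C) = ⅛ (R(U, C) = 1/8 = ⅛)
D(G, z) = -2 + 3*G
(D(-2, S(-3))*R(-1, -2))*22 = ((-2 + 3*(-2))*(⅛))*22 = ((-2 - 6)*(⅛))*22 = -8*⅛*22 = -1*22 = -22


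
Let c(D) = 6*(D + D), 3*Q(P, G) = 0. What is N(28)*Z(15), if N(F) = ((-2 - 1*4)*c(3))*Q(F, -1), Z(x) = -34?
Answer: 0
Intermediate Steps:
Q(P, G) = 0 (Q(P, G) = (⅓)*0 = 0)
c(D) = 12*D (c(D) = 6*(2*D) = 12*D)
N(F) = 0 (N(F) = ((-2 - 1*4)*(12*3))*0 = ((-2 - 4)*36)*0 = -6*36*0 = -216*0 = 0)
N(28)*Z(15) = 0*(-34) = 0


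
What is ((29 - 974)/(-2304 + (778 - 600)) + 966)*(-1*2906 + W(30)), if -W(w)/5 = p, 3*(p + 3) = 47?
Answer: -3050486698/1063 ≈ -2.8697e+6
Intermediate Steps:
p = 38/3 (p = -3 + (⅓)*47 = -3 + 47/3 = 38/3 ≈ 12.667)
W(w) = -190/3 (W(w) = -5*38/3 = -190/3)
((29 - 974)/(-2304 + (778 - 600)) + 966)*(-1*2906 + W(30)) = ((29 - 974)/(-2304 + (778 - 600)) + 966)*(-1*2906 - 190/3) = (-945/(-2304 + 178) + 966)*(-2906 - 190/3) = (-945/(-2126) + 966)*(-8908/3) = (-945*(-1/2126) + 966)*(-8908/3) = (945/2126 + 966)*(-8908/3) = (2054661/2126)*(-8908/3) = -3050486698/1063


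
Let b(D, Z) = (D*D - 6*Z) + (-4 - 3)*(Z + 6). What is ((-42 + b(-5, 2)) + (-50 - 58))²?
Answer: 37249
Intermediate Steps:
b(D, Z) = -42 + D² - 13*Z (b(D, Z) = (D² - 6*Z) - 7*(6 + Z) = (D² - 6*Z) + (-42 - 7*Z) = -42 + D² - 13*Z)
((-42 + b(-5, 2)) + (-50 - 58))² = ((-42 + (-42 + (-5)² - 13*2)) + (-50 - 58))² = ((-42 + (-42 + 25 - 26)) - 108)² = ((-42 - 43) - 108)² = (-85 - 108)² = (-193)² = 37249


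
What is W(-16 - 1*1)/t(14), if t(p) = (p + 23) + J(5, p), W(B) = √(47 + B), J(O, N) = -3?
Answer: √30/34 ≈ 0.16109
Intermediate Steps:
t(p) = 20 + p (t(p) = (p + 23) - 3 = (23 + p) - 3 = 20 + p)
W(-16 - 1*1)/t(14) = √(47 + (-16 - 1*1))/(20 + 14) = √(47 + (-16 - 1))/34 = √(47 - 17)*(1/34) = √30*(1/34) = √30/34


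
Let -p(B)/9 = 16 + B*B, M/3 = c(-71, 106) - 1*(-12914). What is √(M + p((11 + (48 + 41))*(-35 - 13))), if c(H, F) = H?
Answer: 3*I*√23035735 ≈ 14399.0*I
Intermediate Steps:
M = 38529 (M = 3*(-71 - 1*(-12914)) = 3*(-71 + 12914) = 3*12843 = 38529)
p(B) = -144 - 9*B² (p(B) = -9*(16 + B*B) = -9*(16 + B²) = -144 - 9*B²)
√(M + p((11 + (48 + 41))*(-35 - 13))) = √(38529 + (-144 - 9*(-35 - 13)²*(11 + (48 + 41))²)) = √(38529 + (-144 - 9*2304*(11 + 89)²)) = √(38529 + (-144 - 9*(100*(-48))²)) = √(38529 + (-144 - 9*(-4800)²)) = √(38529 + (-144 - 9*23040000)) = √(38529 + (-144 - 207360000)) = √(38529 - 207360144) = √(-207321615) = 3*I*√23035735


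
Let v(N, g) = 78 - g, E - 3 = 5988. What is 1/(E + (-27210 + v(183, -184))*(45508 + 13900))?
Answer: -1/1600920793 ≈ -6.2464e-10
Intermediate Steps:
E = 5991 (E = 3 + 5988 = 5991)
1/(E + (-27210 + v(183, -184))*(45508 + 13900)) = 1/(5991 + (-27210 + (78 - 1*(-184)))*(45508 + 13900)) = 1/(5991 + (-27210 + (78 + 184))*59408) = 1/(5991 + (-27210 + 262)*59408) = 1/(5991 - 26948*59408) = 1/(5991 - 1600926784) = 1/(-1600920793) = -1/1600920793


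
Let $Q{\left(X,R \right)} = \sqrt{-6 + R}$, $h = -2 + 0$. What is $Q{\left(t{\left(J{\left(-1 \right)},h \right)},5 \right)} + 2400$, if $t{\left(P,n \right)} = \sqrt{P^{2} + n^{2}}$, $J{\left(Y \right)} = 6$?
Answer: $2400 + i \approx 2400.0 + 1.0 i$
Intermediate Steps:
$h = -2$
$Q{\left(t{\left(J{\left(-1 \right)},h \right)},5 \right)} + 2400 = \sqrt{-6 + 5} + 2400 = \sqrt{-1} + 2400 = i + 2400 = 2400 + i$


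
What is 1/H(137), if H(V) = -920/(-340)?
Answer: 17/46 ≈ 0.36957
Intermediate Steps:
H(V) = 46/17 (H(V) = -920*(-1/340) = 46/17)
1/H(137) = 1/(46/17) = 17/46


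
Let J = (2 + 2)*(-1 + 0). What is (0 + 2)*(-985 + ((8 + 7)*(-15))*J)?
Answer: -170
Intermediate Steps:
J = -4 (J = 4*(-1) = -4)
(0 + 2)*(-985 + ((8 + 7)*(-15))*J) = (0 + 2)*(-985 + ((8 + 7)*(-15))*(-4)) = 2*(-985 + (15*(-15))*(-4)) = 2*(-985 - 225*(-4)) = 2*(-985 + 900) = 2*(-85) = -170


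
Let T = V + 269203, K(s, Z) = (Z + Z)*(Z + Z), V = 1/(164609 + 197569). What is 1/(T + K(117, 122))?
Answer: 362178/119062033543 ≈ 3.0419e-6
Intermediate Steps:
V = 1/362178 ≈ 2.7611e-6
K(s, Z) = 4*Z**2 (K(s, Z) = (2*Z)*(2*Z) = 4*Z**2)
T = 97499404135/362178 (T = 1/362178 + 269203 = 97499404135/362178 ≈ 2.6920e+5)
1/(T + K(117, 122)) = 1/(97499404135/362178 + 4*122**2) = 1/(97499404135/362178 + 4*14884) = 1/(97499404135/362178 + 59536) = 1/(119062033543/362178) = 362178/119062033543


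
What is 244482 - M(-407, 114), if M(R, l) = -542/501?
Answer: 122486024/501 ≈ 2.4448e+5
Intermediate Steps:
M(R, l) = -542/501 (M(R, l) = -542*1/501 = -542/501)
244482 - M(-407, 114) = 244482 - 1*(-542/501) = 244482 + 542/501 = 122486024/501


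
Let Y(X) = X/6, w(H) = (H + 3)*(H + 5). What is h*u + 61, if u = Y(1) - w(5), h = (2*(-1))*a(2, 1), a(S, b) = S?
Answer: 1141/3 ≈ 380.33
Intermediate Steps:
w(H) = (3 + H)*(5 + H)
Y(X) = X/6 (Y(X) = X*(⅙) = X/6)
h = -4 (h = (2*(-1))*2 = -2*2 = -4)
u = -479/6 (u = (⅙)*1 - (15 + 5² + 8*5) = ⅙ - (15 + 25 + 40) = ⅙ - 1*80 = ⅙ - 80 = -479/6 ≈ -79.833)
h*u + 61 = -4*(-479/6) + 61 = 958/3 + 61 = 1141/3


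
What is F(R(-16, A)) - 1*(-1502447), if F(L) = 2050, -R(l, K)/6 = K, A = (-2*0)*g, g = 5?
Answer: 1504497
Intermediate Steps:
A = 0 (A = -2*0*5 = 0*5 = 0)
R(l, K) = -6*K
F(R(-16, A)) - 1*(-1502447) = 2050 - 1*(-1502447) = 2050 + 1502447 = 1504497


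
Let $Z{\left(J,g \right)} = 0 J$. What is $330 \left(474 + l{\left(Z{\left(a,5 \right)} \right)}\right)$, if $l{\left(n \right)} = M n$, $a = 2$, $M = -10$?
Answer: $156420$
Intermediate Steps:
$Z{\left(J,g \right)} = 0$
$l{\left(n \right)} = - 10 n$
$330 \left(474 + l{\left(Z{\left(a,5 \right)} \right)}\right) = 330 \left(474 - 0\right) = 330 \left(474 + 0\right) = 330 \cdot 474 = 156420$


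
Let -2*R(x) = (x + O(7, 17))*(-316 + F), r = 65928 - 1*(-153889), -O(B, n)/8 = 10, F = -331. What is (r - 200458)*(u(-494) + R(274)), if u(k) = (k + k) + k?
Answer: 1186261443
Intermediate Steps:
O(B, n) = -80 (O(B, n) = -8*10 = -80)
r = 219817 (r = 65928 + 153889 = 219817)
u(k) = 3*k (u(k) = 2*k + k = 3*k)
R(x) = -25880 + 647*x/2 (R(x) = -(x - 80)*(-316 - 331)/2 = -(-80 + x)*(-647)/2 = -(51760 - 647*x)/2 = -25880 + 647*x/2)
(r - 200458)*(u(-494) + R(274)) = (219817 - 200458)*(3*(-494) + (-25880 + (647/2)*274)) = 19359*(-1482 + (-25880 + 88639)) = 19359*(-1482 + 62759) = 19359*61277 = 1186261443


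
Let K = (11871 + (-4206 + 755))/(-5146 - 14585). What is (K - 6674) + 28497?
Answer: 430581193/19731 ≈ 21823.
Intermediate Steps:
K = -8420/19731 (K = (11871 - 3451)/(-19731) = 8420*(-1/19731) = -8420/19731 ≈ -0.42674)
(K - 6674) + 28497 = (-8420/19731 - 6674) + 28497 = -131693114/19731 + 28497 = 430581193/19731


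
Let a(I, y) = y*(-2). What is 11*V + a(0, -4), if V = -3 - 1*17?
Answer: -212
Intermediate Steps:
V = -20 (V = -3 - 17 = -20)
a(I, y) = -2*y
11*V + a(0, -4) = 11*(-20) - 2*(-4) = -220 + 8 = -212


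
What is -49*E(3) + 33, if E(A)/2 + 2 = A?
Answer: -65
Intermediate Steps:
E(A) = -4 + 2*A
-49*E(3) + 33 = -49*(-4 + 2*3) + 33 = -49*(-4 + 6) + 33 = -49*2 + 33 = -98 + 33 = -65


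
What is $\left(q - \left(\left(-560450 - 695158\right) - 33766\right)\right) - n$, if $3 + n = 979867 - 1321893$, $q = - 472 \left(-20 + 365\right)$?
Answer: $1468563$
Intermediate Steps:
$q = -162840$ ($q = \left(-472\right) 345 = -162840$)
$n = -342029$ ($n = -3 + \left(979867 - 1321893\right) = -3 - 342026 = -342029$)
$\left(q - \left(\left(-560450 - 695158\right) - 33766\right)\right) - n = \left(-162840 - \left(\left(-560450 - 695158\right) - 33766\right)\right) - -342029 = \left(-162840 - \left(-1255608 - 33766\right)\right) + 342029 = \left(-162840 - -1289374\right) + 342029 = \left(-162840 + 1289374\right) + 342029 = 1126534 + 342029 = 1468563$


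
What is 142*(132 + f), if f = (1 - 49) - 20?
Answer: 9088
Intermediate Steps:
f = -68 (f = -48 - 20 = -68)
142*(132 + f) = 142*(132 - 68) = 142*64 = 9088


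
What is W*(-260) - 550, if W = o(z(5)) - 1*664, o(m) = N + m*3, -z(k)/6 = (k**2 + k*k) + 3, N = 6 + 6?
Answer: 417010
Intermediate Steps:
N = 12
z(k) = -18 - 12*k**2 (z(k) = -6*((k**2 + k*k) + 3) = -6*((k**2 + k**2) + 3) = -6*(2*k**2 + 3) = -6*(3 + 2*k**2) = -18 - 12*k**2)
o(m) = 12 + 3*m (o(m) = 12 + m*3 = 12 + 3*m)
W = -1606 (W = (12 + 3*(-18 - 12*5**2)) - 1*664 = (12 + 3*(-18 - 12*25)) - 664 = (12 + 3*(-18 - 300)) - 664 = (12 + 3*(-318)) - 664 = (12 - 954) - 664 = -942 - 664 = -1606)
W*(-260) - 550 = -1606*(-260) - 550 = 417560 - 550 = 417010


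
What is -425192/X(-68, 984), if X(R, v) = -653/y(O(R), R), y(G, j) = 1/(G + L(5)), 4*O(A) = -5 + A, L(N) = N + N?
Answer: -1700768/21549 ≈ -78.926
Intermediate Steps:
L(N) = 2*N
O(A) = -5/4 + A/4 (O(A) = (-5 + A)/4 = -5/4 + A/4)
y(G, j) = 1/(10 + G) (y(G, j) = 1/(G + 2*5) = 1/(G + 10) = 1/(10 + G))
X(R, v) = -22855/4 - 653*R/4 (X(R, v) = -(22855/4 + 653*R/4) = -653*(35/4 + R/4) = -22855/4 - 653*R/4)
-425192/X(-68, 984) = -425192/(-22855/4 - 653/4*(-68)) = -425192/(-22855/4 + 11101) = -425192/21549/4 = -425192*4/21549 = -1700768/21549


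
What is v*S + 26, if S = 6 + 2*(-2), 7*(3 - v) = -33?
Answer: 290/7 ≈ 41.429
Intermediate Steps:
v = 54/7 (v = 3 - ⅐*(-33) = 3 + 33/7 = 54/7 ≈ 7.7143)
S = 2 (S = 6 - 4 = 2)
v*S + 26 = (54/7)*2 + 26 = 108/7 + 26 = 290/7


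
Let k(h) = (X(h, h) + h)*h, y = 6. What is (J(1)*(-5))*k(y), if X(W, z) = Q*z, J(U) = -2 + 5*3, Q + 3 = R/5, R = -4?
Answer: 6552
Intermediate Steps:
Q = -19/5 (Q = -3 - 4/5 = -3 - 4*⅕ = -3 - ⅘ = -19/5 ≈ -3.8000)
J(U) = 13 (J(U) = -2 + 15 = 13)
X(W, z) = -19*z/5
k(h) = -14*h²/5 (k(h) = (-19*h/5 + h)*h = (-14*h/5)*h = -14*h²/5)
(J(1)*(-5))*k(y) = (13*(-5))*(-14/5*6²) = -(-182)*36 = -65*(-504/5) = 6552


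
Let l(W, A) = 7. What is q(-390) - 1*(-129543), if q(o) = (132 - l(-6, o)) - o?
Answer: 130058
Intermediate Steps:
q(o) = 125 - o (q(o) = (132 - 1*7) - o = (132 - 7) - o = 125 - o)
q(-390) - 1*(-129543) = (125 - 1*(-390)) - 1*(-129543) = (125 + 390) + 129543 = 515 + 129543 = 130058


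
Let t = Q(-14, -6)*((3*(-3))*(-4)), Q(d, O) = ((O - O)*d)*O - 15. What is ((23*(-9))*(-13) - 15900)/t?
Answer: 4403/180 ≈ 24.461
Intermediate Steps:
Q(d, O) = -15 (Q(d, O) = (0*d)*O - 15 = 0*O - 15 = 0 - 15 = -15)
t = -540 (t = -15*3*(-3)*(-4) = -(-135)*(-4) = -15*36 = -540)
((23*(-9))*(-13) - 15900)/t = ((23*(-9))*(-13) - 15900)/(-540) = (-207*(-13) - 15900)*(-1/540) = (2691 - 15900)*(-1/540) = -13209*(-1/540) = 4403/180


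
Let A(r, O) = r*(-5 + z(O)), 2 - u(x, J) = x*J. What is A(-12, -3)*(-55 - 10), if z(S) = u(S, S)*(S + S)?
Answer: 28860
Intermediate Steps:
u(x, J) = 2 - J*x (u(x, J) = 2 - x*J = 2 - J*x)
z(S) = 2*S*(2 - S²) (z(S) = (2 - S*S)*(S + S) = (2 - S²)*(2*S) = 2*S*(2 - S²))
A(r, O) = r*(-5 + 2*O*(2 - O²))
A(-12, -3)*(-55 - 10) = (-12*(-5 - 2*(-3)³ + 4*(-3)))*(-55 - 10) = -12*(-5 - 2*(-27) - 12)*(-65) = -12*(-5 + 54 - 12)*(-65) = -12*37*(-65) = -444*(-65) = 28860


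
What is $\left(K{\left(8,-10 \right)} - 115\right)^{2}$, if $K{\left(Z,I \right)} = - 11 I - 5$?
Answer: $100$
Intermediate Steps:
$K{\left(Z,I \right)} = -5 - 11 I$
$\left(K{\left(8,-10 \right)} - 115\right)^{2} = \left(\left(-5 - -110\right) - 115\right)^{2} = \left(\left(-5 + 110\right) - 115\right)^{2} = \left(105 - 115\right)^{2} = \left(-10\right)^{2} = 100$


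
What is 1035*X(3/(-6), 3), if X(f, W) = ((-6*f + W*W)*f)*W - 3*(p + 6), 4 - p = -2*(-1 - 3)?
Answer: -24840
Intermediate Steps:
p = -4 (p = 4 - (-2)*(-1 - 3) = 4 - (-2)*(-4) = 4 - 1*8 = 4 - 8 = -4)
X(f, W) = -6 + W*f*(W² - 6*f) (X(f, W) = ((-6*f + W*W)*f)*W - 3*(-4 + 6) = ((-6*f + W²)*f)*W - 3*2 = ((W² - 6*f)*f)*W - 6 = (f*(W² - 6*f))*W - 6 = W*f*(W² - 6*f) - 6 = -6 + W*f*(W² - 6*f))
1035*X(3/(-6), 3) = 1035*(-6 + (3/(-6))*3³ - 6*3*(3/(-6))²) = 1035*(-6 + (3*(-⅙))*27 - 6*3*(3*(-⅙))²) = 1035*(-6 - ½*27 - 6*3*(-½)²) = 1035*(-6 - 27/2 - 6*3*¼) = 1035*(-6 - 27/2 - 9/2) = 1035*(-24) = -24840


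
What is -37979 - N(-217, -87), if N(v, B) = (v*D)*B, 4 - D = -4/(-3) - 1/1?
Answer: -107202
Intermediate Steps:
D = 11/3 (D = 4 - (-4/(-3) - 1/1) = 4 - (-4*(-⅓) - 1*1) = 4 - (4/3 - 1) = 4 - 1*⅓ = 4 - ⅓ = 11/3 ≈ 3.6667)
N(v, B) = 11*B*v/3 (N(v, B) = (v*(11/3))*B = (11*v/3)*B = 11*B*v/3)
-37979 - N(-217, -87) = -37979 - 11*(-87)*(-217)/3 = -37979 - 1*69223 = -37979 - 69223 = -107202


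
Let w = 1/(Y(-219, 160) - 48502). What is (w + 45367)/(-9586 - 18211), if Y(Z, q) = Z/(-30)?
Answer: -22000590539/13480071759 ≈ -1.6321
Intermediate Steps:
Y(Z, q) = -Z/30 (Y(Z, q) = Z*(-1/30) = -Z/30)
w = -10/484947 (w = 1/(-1/30*(-219) - 48502) = 1/(73/10 - 48502) = 1/(-484947/10) = -10/484947 ≈ -2.0621e-5)
(w + 45367)/(-9586 - 18211) = (-10/484947 + 45367)/(-9586 - 18211) = (22000590539/484947)/(-27797) = (22000590539/484947)*(-1/27797) = -22000590539/13480071759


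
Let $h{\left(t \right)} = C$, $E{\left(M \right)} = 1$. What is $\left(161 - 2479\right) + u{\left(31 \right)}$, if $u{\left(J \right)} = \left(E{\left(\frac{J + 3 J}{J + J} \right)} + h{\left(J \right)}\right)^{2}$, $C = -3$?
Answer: $-2314$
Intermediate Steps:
$h{\left(t \right)} = -3$
$u{\left(J \right)} = 4$ ($u{\left(J \right)} = \left(1 - 3\right)^{2} = \left(-2\right)^{2} = 4$)
$\left(161 - 2479\right) + u{\left(31 \right)} = \left(161 - 2479\right) + 4 = -2318 + 4 = -2314$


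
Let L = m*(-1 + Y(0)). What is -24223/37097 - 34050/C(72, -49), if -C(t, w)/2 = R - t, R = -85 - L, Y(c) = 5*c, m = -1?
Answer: -635403659/5861326 ≈ -108.41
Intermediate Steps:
L = 1 (L = -(-1 + 5*0) = -(-1 + 0) = -1*(-1) = 1)
R = -86 (R = -85 - 1*1 = -85 - 1 = -86)
C(t, w) = 172 + 2*t (C(t, w) = -2*(-86 - t) = 172 + 2*t)
-24223/37097 - 34050/C(72, -49) = -24223/37097 - 34050/(172 + 2*72) = -24223*1/37097 - 34050/(172 + 144) = -24223/37097 - 34050/316 = -24223/37097 - 34050*1/316 = -24223/37097 - 17025/158 = -635403659/5861326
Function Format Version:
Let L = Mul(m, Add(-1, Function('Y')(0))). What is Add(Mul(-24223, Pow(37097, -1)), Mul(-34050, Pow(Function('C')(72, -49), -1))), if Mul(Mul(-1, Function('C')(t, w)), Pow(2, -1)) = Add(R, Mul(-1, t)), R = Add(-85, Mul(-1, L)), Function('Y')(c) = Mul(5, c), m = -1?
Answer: Rational(-635403659, 5861326) ≈ -108.41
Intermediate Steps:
L = 1 (L = Mul(-1, Add(-1, Mul(5, 0))) = Mul(-1, Add(-1, 0)) = Mul(-1, -1) = 1)
R = -86 (R = Add(-85, Mul(-1, 1)) = Add(-85, -1) = -86)
Function('C')(t, w) = Add(172, Mul(2, t)) (Function('C')(t, w) = Mul(-2, Add(-86, Mul(-1, t))) = Add(172, Mul(2, t)))
Add(Mul(-24223, Pow(37097, -1)), Mul(-34050, Pow(Function('C')(72, -49), -1))) = Add(Mul(-24223, Pow(37097, -1)), Mul(-34050, Pow(Add(172, Mul(2, 72)), -1))) = Add(Mul(-24223, Rational(1, 37097)), Mul(-34050, Pow(Add(172, 144), -1))) = Add(Rational(-24223, 37097), Mul(-34050, Pow(316, -1))) = Add(Rational(-24223, 37097), Mul(-34050, Rational(1, 316))) = Add(Rational(-24223, 37097), Rational(-17025, 158)) = Rational(-635403659, 5861326)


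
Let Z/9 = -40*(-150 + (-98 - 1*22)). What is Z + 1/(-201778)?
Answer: 19612821599/201778 ≈ 97200.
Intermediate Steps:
Z = 97200 (Z = 9*(-40*(-150 + (-98 - 1*22))) = 9*(-40*(-150 + (-98 - 22))) = 9*(-40*(-150 - 120)) = 9*(-40*(-270)) = 9*10800 = 97200)
Z + 1/(-201778) = 97200 + 1/(-201778) = 97200 - 1/201778 = 19612821599/201778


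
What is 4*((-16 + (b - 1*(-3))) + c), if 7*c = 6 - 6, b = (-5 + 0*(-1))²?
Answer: 48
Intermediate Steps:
b = 25 (b = (-5 + 0)² = (-5)² = 25)
c = 0 (c = (6 - 6)/7 = (⅐)*0 = 0)
4*((-16 + (b - 1*(-3))) + c) = 4*((-16 + (25 - 1*(-3))) + 0) = 4*((-16 + (25 + 3)) + 0) = 4*((-16 + 28) + 0) = 4*(12 + 0) = 4*12 = 48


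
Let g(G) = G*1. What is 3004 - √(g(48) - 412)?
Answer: 3004 - 2*I*√91 ≈ 3004.0 - 19.079*I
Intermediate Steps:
g(G) = G
3004 - √(g(48) - 412) = 3004 - √(48 - 412) = 3004 - √(-364) = 3004 - 2*I*√91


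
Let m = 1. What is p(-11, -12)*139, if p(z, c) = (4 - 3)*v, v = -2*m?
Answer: -278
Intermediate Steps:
v = -2 (v = -2*1 = -2)
p(z, c) = -2 (p(z, c) = (4 - 3)*(-2) = 1*(-2) = -2)
p(-11, -12)*139 = -2*139 = -278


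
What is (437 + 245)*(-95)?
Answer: -64790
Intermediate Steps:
(437 + 245)*(-95) = 682*(-95) = -64790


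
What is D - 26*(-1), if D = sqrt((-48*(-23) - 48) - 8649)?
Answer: 26 + I*sqrt(7593) ≈ 26.0 + 87.138*I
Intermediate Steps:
D = I*sqrt(7593) (D = sqrt((1104 - 48) - 8649) = sqrt(1056 - 8649) = sqrt(-7593) = I*sqrt(7593) ≈ 87.138*I)
D - 26*(-1) = I*sqrt(7593) - 26*(-1) = I*sqrt(7593) - 1*(-26) = I*sqrt(7593) + 26 = 26 + I*sqrt(7593)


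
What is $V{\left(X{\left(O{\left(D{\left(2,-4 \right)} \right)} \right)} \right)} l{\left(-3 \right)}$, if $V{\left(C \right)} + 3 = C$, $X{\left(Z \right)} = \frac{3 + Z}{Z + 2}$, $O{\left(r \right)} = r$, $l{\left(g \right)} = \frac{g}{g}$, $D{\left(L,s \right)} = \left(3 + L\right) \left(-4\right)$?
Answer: $- \frac{37}{18} \approx -2.0556$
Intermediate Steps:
$D{\left(L,s \right)} = -12 - 4 L$
$l{\left(g \right)} = 1$
$X{\left(Z \right)} = \frac{3 + Z}{2 + Z}$
$V{\left(C \right)} = -3 + C$
$V{\left(X{\left(O{\left(D{\left(2,-4 \right)} \right)} \right)} \right)} l{\left(-3 \right)} = \left(-3 + \frac{3 - 20}{2 - 20}\right) 1 = \left(-3 + \frac{1}{-18} \left(-17\right)\right) 1 = \left(-3 - - \frac{17}{18}\right) 1 = \left(-3 + \frac{17}{18}\right) 1 = \left(- \frac{37}{18}\right) 1 = - \frac{37}{18}$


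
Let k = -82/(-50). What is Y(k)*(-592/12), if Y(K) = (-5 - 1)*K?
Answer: 12136/25 ≈ 485.44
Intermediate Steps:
k = 41/25 (k = -82*(-1/50) = 41/25 ≈ 1.6400)
Y(K) = -6*K
Y(k)*(-592/12) = (-6*41/25)*(-592/12) = -(-145632)/(25*12) = -246/25*(-148/3) = 12136/25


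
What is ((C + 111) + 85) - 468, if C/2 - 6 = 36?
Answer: -188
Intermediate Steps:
C = 84 (C = 12 + 2*36 = 12 + 72 = 84)
((C + 111) + 85) - 468 = ((84 + 111) + 85) - 468 = (195 + 85) - 468 = 280 - 468 = -188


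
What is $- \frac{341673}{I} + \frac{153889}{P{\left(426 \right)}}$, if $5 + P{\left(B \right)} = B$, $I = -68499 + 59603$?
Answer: $\frac{1512840877}{3745216} \approx 403.94$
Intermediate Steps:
$I = -8896$
$P{\left(B \right)} = -5 + B$
$- \frac{341673}{I} + \frac{153889}{P{\left(426 \right)}} = - \frac{341673}{-8896} + \frac{153889}{-5 + 426} = \left(-341673\right) \left(- \frac{1}{8896}\right) + \frac{153889}{421} = \frac{341673}{8896} + 153889 \cdot \frac{1}{421} = \frac{341673}{8896} + \frac{153889}{421} = \frac{1512840877}{3745216}$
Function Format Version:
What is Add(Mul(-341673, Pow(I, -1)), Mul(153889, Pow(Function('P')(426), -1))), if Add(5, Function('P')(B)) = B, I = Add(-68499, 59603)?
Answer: Rational(1512840877, 3745216) ≈ 403.94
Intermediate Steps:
I = -8896
Function('P')(B) = Add(-5, B)
Add(Mul(-341673, Pow(I, -1)), Mul(153889, Pow(Function('P')(426), -1))) = Add(Mul(-341673, Pow(-8896, -1)), Mul(153889, Pow(Add(-5, 426), -1))) = Add(Mul(-341673, Rational(-1, 8896)), Mul(153889, Pow(421, -1))) = Add(Rational(341673, 8896), Mul(153889, Rational(1, 421))) = Add(Rational(341673, 8896), Rational(153889, 421)) = Rational(1512840877, 3745216)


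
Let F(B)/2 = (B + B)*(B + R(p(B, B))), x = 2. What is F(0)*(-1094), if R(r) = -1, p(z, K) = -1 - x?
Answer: 0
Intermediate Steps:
p(z, K) = -3 (p(z, K) = -1 - 1*2 = -1 - 2 = -3)
F(B) = 4*B*(-1 + B) (F(B) = 2*((B + B)*(B - 1)) = 2*((2*B)*(-1 + B)) = 2*(2*B*(-1 + B)) = 4*B*(-1 + B))
F(0)*(-1094) = (4*0*(-1 + 0))*(-1094) = (4*0*(-1))*(-1094) = 0*(-1094) = 0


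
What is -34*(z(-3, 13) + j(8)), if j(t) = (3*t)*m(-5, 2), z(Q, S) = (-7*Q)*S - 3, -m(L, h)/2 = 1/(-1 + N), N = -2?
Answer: -9724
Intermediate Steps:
m(L, h) = 2/3 (m(L, h) = -2/(-1 - 2) = -2/(-3) = -2*(-1/3) = 2/3)
z(Q, S) = -3 - 7*Q*S (z(Q, S) = -7*Q*S - 3 = -3 - 7*Q*S)
j(t) = 2*t (j(t) = (3*t)*(2/3) = 2*t)
-34*(z(-3, 13) + j(8)) = -34*((-3 - 7*(-3)*13) + 2*8) = -34*((-3 + 273) + 16) = -34*(270 + 16) = -34*286 = -9724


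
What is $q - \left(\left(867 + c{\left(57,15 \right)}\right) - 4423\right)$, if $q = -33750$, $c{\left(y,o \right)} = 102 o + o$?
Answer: $-31739$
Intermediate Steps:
$c{\left(y,o \right)} = 103 o$
$q - \left(\left(867 + c{\left(57,15 \right)}\right) - 4423\right) = -33750 - \left(\left(867 + 103 \cdot 15\right) - 4423\right) = -33750 - \left(\left(867 + 1545\right) - 4423\right) = -33750 - \left(2412 - 4423\right) = -33750 - -2011 = -33750 + 2011 = -31739$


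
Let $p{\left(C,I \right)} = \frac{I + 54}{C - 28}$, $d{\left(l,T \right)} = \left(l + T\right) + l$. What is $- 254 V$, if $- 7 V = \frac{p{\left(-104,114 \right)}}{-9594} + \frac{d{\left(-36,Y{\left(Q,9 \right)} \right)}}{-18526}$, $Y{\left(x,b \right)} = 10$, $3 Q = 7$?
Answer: $\frac{431956972}{3421465047} \approx 0.12625$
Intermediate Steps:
$Q = \frac{7}{3}$ ($Q = \frac{1}{3} \cdot 7 = \frac{7}{3} \approx 2.3333$)
$d{\left(l,T \right)} = T + 2 l$ ($d{\left(l,T \right)} = \left(T + l\right) + l = T + 2 l$)
$p{\left(C,I \right)} = \frac{54 + I}{-28 + C}$
$V = - \frac{1700618}{3421465047}$ ($V = - \frac{\frac{\frac{1}{-28 - 104} \left(54 + 114\right)}{-9594} + \frac{10 + 2 \left(-36\right)}{-18526}}{7} = - \frac{\frac{1}{-132} \cdot 168 \left(- \frac{1}{9594}\right) + \left(10 - 72\right) \left(- \frac{1}{18526}\right)}{7} = - \frac{\left(- \frac{1}{132}\right) 168 \left(- \frac{1}{9594}\right) - - \frac{31}{9263}}{7} = - \frac{\left(- \frac{14}{11}\right) \left(- \frac{1}{9594}\right) + \frac{31}{9263}}{7} = - \frac{\frac{7}{52767} + \frac{31}{9263}}{7} = \left(- \frac{1}{7}\right) \frac{1700618}{488780721} = - \frac{1700618}{3421465047} \approx -0.00049704$)
$- 254 V = \left(-254\right) \left(- \frac{1700618}{3421465047}\right) = \frac{431956972}{3421465047}$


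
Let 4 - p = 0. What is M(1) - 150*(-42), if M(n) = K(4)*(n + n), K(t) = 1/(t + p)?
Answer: 25201/4 ≈ 6300.3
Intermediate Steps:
p = 4 (p = 4 - 1*0 = 4 + 0 = 4)
K(t) = 1/(4 + t) (K(t) = 1/(t + 4) = 1/(4 + t))
M(n) = n/4 (M(n) = (n + n)/(4 + 4) = (2*n)/8 = n/4)
M(1) - 150*(-42) = (¼)*1 - 150*(-42) = ¼ + 6300 = 25201/4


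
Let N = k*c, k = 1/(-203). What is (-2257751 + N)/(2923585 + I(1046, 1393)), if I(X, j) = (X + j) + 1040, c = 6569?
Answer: -76388337/99032332 ≈ -0.77135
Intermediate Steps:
k = -1/203 ≈ -0.0049261
N = -6569/203 (N = -1/203*6569 = -6569/203 ≈ -32.360)
I(X, j) = 1040 + X + j
(-2257751 + N)/(2923585 + I(1046, 1393)) = (-2257751 - 6569/203)/(2923585 + (1040 + 1046 + 1393)) = -458330022/(203*(2923585 + 3479)) = -458330022/203/2927064 = -458330022/203*1/2927064 = -76388337/99032332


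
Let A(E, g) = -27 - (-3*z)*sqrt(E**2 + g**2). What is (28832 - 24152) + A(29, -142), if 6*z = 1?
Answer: 4653 + sqrt(21005)/2 ≈ 4725.5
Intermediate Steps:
z = 1/6 (z = (1/6)*1 = 1/6 ≈ 0.16667)
A(E, g) = -27 + sqrt(E**2 + g**2)/2 (A(E, g) = -27 - (-3*1/6)*sqrt(E**2 + g**2) = -27 - (-1)*sqrt(E**2 + g**2)/2 = -27 + sqrt(E**2 + g**2)/2)
(28832 - 24152) + A(29, -142) = (28832 - 24152) + (-27 + sqrt(29**2 + (-142)**2)/2) = 4680 + (-27 + sqrt(841 + 20164)/2) = 4680 + (-27 + sqrt(21005)/2) = 4653 + sqrt(21005)/2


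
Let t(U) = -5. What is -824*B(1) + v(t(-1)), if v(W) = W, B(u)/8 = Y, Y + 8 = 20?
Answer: -79109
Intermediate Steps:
Y = 12 (Y = -8 + 20 = 12)
B(u) = 96 (B(u) = 8*12 = 96)
-824*B(1) + v(t(-1)) = -824*96 - 5 = -79104 - 5 = -79109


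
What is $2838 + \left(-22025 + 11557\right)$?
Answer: $-7630$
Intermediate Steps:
$2838 + \left(-22025 + 11557\right) = 2838 - 10468 = -7630$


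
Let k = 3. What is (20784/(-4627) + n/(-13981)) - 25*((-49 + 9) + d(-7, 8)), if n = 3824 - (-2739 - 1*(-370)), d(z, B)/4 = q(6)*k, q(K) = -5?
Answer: 14673271035/5880917 ≈ 2495.1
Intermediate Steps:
d(z, B) = -60 (d(z, B) = 4*(-5*3) = 4*(-15) = -60)
n = 6193 (n = 3824 - (-2739 + 370) = 3824 - 1*(-2369) = 3824 + 2369 = 6193)
(20784/(-4627) + n/(-13981)) - 25*((-49 + 9) + d(-7, 8)) = (20784/(-4627) + 6193/(-13981)) - 25*((-49 + 9) - 60) = (20784*(-1/4627) + 6193*(-1/13981)) - 25*(-40 - 60) = (-20784/4627 - 563/1271) - 25*(-100) = -29021465/5880917 - 1*(-2500) = -29021465/5880917 + 2500 = 14673271035/5880917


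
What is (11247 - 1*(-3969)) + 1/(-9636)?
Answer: 146621375/9636 ≈ 15216.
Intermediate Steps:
(11247 - 1*(-3969)) + 1/(-9636) = (11247 + 3969) - 1/9636 = 15216 - 1/9636 = 146621375/9636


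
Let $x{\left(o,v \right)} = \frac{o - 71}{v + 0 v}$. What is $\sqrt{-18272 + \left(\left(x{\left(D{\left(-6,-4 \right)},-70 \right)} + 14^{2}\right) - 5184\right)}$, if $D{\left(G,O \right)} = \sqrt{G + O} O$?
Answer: $\frac{\sqrt{-113969030 + 280 i \sqrt{10}}}{70} \approx 0.00059243 + 152.51 i$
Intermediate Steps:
$D{\left(G,O \right)} = O \sqrt{G + O}$
$x{\left(o,v \right)} = \frac{-71 + o}{v}$ ($x{\left(o,v \right)} = \frac{-71 + o}{v + 0} = \frac{-71 + o}{v}$)
$\sqrt{-18272 + \left(\left(x{\left(D{\left(-6,-4 \right)},-70 \right)} + 14^{2}\right) - 5184\right)} = \sqrt{-18272 - \left(4988 - \frac{-71 - 4 \sqrt{-6 - 4}}{-70}\right)} = \sqrt{-18272 - \left(4988 + \frac{-71 - 4 \sqrt{-10}}{70}\right)} = \sqrt{-18272 - \left(4988 + \frac{-71 - 4 i \sqrt{10}}{70}\right)} = \sqrt{-18272 - \left(\frac{349089}{70} - \frac{2 i \sqrt{10}}{35}\right)} = \sqrt{- \frac{1628129}{70} + \frac{2 i \sqrt{10}}{35}}$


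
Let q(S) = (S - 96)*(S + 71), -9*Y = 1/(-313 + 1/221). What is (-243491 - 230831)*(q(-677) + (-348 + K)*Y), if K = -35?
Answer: -69162089759213341/311274 ≈ -2.2219e+11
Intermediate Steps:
Y = 221/622548 (Y = -1/(9*(-313 + 1/221)) = -1/(9*(-69172/221)) = -⅑*(-221/69172) = 221/622548 ≈ 0.00035499)
q(S) = (-96 + S)*(71 + S)
(-243491 - 230831)*(q(-677) + (-348 + K)*Y) = (-243491 - 230831)*((-6816 + (-677)² - 25*(-677)) + (-348 - 35)*(221/622548)) = -474322*((-6816 + 458329 + 16925) - 383*221/622548) = -474322*(468438 - 84643/622548) = -474322*291625055381/622548 = -69162089759213341/311274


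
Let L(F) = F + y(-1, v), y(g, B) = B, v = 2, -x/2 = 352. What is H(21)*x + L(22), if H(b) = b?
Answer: -14760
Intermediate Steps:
x = -704 (x = -2*352 = -704)
L(F) = 2 + F (L(F) = F + 2 = 2 + F)
H(21)*x + L(22) = 21*(-704) + (2 + 22) = -14784 + 24 = -14760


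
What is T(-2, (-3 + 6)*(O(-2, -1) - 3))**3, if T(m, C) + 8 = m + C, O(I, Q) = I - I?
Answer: -6859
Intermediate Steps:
O(I, Q) = 0
T(m, C) = -8 + C + m (T(m, C) = -8 + (m + C) = -8 + (C + m) = -8 + C + m)
T(-2, (-3 + 6)*(O(-2, -1) - 3))**3 = (-8 + (-3 + 6)*(0 - 3) - 2)**3 = (-8 + 3*(-3) - 2)**3 = (-8 - 9 - 2)**3 = (-19)**3 = -6859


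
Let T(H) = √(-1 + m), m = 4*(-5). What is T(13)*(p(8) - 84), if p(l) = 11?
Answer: -73*I*√21 ≈ -334.53*I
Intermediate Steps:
m = -20
T(H) = I*√21 (T(H) = √(-1 - 20) = √(-21) = I*√21)
T(13)*(p(8) - 84) = (I*√21)*(11 - 84) = (I*√21)*(-73) = -73*I*√21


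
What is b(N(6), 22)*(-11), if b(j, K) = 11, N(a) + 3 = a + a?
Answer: -121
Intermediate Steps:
N(a) = -3 + 2*a (N(a) = -3 + (a + a) = -3 + 2*a)
b(N(6), 22)*(-11) = 11*(-11) = -121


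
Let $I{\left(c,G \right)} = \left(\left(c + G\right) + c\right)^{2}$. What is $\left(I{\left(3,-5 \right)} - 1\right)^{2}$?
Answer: $0$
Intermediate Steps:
$I{\left(c,G \right)} = \left(G + 2 c\right)^{2}$ ($I{\left(c,G \right)} = \left(\left(G + c\right) + c\right)^{2} = \left(G + 2 c\right)^{2}$)
$\left(I{\left(3,-5 \right)} - 1\right)^{2} = \left(\left(-5 + 2 \cdot 3\right)^{2} - 1\right)^{2} = \left(\left(-5 + 6\right)^{2} - 1\right)^{2} = \left(1^{2} - 1\right)^{2} = \left(1 - 1\right)^{2} = 0^{2} = 0$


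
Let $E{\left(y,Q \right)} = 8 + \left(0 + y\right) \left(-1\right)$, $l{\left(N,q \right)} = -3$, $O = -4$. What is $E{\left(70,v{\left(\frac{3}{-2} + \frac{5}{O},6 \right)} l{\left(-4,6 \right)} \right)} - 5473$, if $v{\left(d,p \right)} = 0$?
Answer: $-5535$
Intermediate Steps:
$E{\left(y,Q \right)} = 8 - y$ ($E{\left(y,Q \right)} = 8 + y \left(-1\right) = 8 - y$)
$E{\left(70,v{\left(\frac{3}{-2} + \frac{5}{O},6 \right)} l{\left(-4,6 \right)} \right)} - 5473 = \left(8 - 70\right) - 5473 = -62 - 5473 = -5535$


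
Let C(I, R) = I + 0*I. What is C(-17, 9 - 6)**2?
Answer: 289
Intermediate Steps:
C(I, R) = I (C(I, R) = I + 0 = I)
C(-17, 9 - 6)**2 = (-17)**2 = 289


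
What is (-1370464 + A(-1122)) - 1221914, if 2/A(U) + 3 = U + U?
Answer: -5825073368/2247 ≈ -2.5924e+6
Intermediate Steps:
A(U) = 2/(-3 + 2*U) (A(U) = 2/(-3 + (U + U)) = 2/(-3 + 2*U))
(-1370464 + A(-1122)) - 1221914 = (-1370464 + 2/(-3 + 2*(-1122))) - 1221914 = (-1370464 + 2/(-3 - 2244)) - 1221914 = (-1370464 + 2/(-2247)) - 1221914 = (-1370464 + 2*(-1/2247)) - 1221914 = (-1370464 - 2/2247) - 1221914 = -3079432610/2247 - 1221914 = -5825073368/2247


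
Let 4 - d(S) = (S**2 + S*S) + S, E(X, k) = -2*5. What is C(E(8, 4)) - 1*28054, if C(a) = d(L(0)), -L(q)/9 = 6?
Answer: -33828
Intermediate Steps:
E(X, k) = -10
L(q) = -54 (L(q) = -9*6 = -54)
d(S) = 4 - S - 2*S**2 (d(S) = 4 - ((S**2 + S*S) + S) = 4 - ((S**2 + S**2) + S) = 4 - (2*S**2 + S) = 4 - (S + 2*S**2) = 4 + (-S - 2*S**2) = 4 - S - 2*S**2)
C(a) = -5774 (C(a) = 4 - 1*(-54) - 2*(-54)**2 = 4 + 54 - 2*2916 = 4 + 54 - 5832 = -5774)
C(E(8, 4)) - 1*28054 = -5774 - 1*28054 = -5774 - 28054 = -33828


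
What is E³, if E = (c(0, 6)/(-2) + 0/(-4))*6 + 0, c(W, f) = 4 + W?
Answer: -1728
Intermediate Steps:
E = -12 (E = ((4 + 0)/(-2) + 0/(-4))*6 + 0 = (4*(-½) + 0*(-¼))*6 + 0 = (-2 + 0)*6 + 0 = -2*6 + 0 = -12 + 0 = -12)
E³ = (-12)³ = -1728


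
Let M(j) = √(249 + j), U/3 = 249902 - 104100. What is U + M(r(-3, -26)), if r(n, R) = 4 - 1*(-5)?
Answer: 437406 + √258 ≈ 4.3742e+5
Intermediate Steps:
r(n, R) = 9 (r(n, R) = 4 + 5 = 9)
U = 437406 (U = 3*(249902 - 104100) = 3*145802 = 437406)
U + M(r(-3, -26)) = 437406 + √(249 + 9) = 437406 + √258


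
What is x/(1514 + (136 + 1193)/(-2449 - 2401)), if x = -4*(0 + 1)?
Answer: -19400/7341571 ≈ -0.0026425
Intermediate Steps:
x = -4 (x = -4*1 = -4)
x/(1514 + (136 + 1193)/(-2449 - 2401)) = -4/(1514 + (136 + 1193)/(-2449 - 2401)) = -4/(1514 + 1329/(-4850)) = -4/(1514 + 1329*(-1/4850)) = -4/(1514 - 1329/4850) = -4/7341571/4850 = -4*4850/7341571 = -19400/7341571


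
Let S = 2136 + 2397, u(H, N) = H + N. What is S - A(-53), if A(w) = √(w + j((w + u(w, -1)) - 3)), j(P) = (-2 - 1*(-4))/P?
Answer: 4533 - 54*I*√55/55 ≈ 4533.0 - 7.2814*I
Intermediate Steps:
S = 4533
j(P) = 2/P (j(P) = (-2 + 4)/P = 2/P)
A(w) = √(w + 2/(-4 + 2*w)) (A(w) = √(w + 2/((w + (w - 1)) - 3)) = √(w + 2/((w + (-1 + w)) - 3)) = √(w + 2/((-1 + 2*w) - 3)) = √(w + 2/(-4 + 2*w)))
S - A(-53) = 4533 - √((1 - 53*(-2 - 53))/(-2 - 53)) = 4533 - √((1 - 53*(-55))/(-55)) = 4533 - √(-(1 + 2915)/55) = 4533 - √(-1/55*2916) = 4533 - √(-2916/55) = 4533 - 54*I*√55/55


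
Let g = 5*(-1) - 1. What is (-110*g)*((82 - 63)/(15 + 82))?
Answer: 12540/97 ≈ 129.28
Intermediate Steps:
g = -6 (g = -5 - 1 = -6)
(-110*g)*((82 - 63)/(15 + 82)) = (-110*(-6))*((82 - 63)/(15 + 82)) = 660*(19/97) = 12540/97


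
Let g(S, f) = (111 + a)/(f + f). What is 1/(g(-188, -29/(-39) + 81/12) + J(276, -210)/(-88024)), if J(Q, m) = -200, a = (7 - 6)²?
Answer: 1837501/13735919 ≈ 0.13377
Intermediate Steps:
a = 1 (a = 1² = 1)
g(S, f) = 56/f (g(S, f) = (111 + 1)/(f + f) = 112/((2*f)) = 112*(1/(2*f)) = 56/f)
1/(g(-188, -29/(-39) + 81/12) + J(276, -210)/(-88024)) = 1/(56/(-29/(-39) + 81/12) - 200/(-88024)) = 1/(56/(-29*(-1/39) + 81*(1/12)) - 200*(-1/88024)) = 1/(56/(29/39 + 27/4) + 25/11003) = 1/(56/(1169/156) + 25/11003) = 1/(56*(156/1169) + 25/11003) = 1/(1248/167 + 25/11003) = 1/(13735919/1837501) = 1837501/13735919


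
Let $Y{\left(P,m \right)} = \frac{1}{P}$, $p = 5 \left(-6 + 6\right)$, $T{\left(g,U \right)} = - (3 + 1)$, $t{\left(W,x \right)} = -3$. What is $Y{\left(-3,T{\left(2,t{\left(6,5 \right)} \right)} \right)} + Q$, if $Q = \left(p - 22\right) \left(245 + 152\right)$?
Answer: $- \frac{26203}{3} \approx -8734.3$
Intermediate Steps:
$T{\left(g,U \right)} = -4$ ($T{\left(g,U \right)} = \left(-1\right) 4 = -4$)
$p = 0$ ($p = 5 \cdot 0 = 0$)
$Q = -8734$ ($Q = \left(0 - 22\right) \left(245 + 152\right) = \left(-22\right) 397 = -8734$)
$Y{\left(-3,T{\left(2,t{\left(6,5 \right)} \right)} \right)} + Q = \frac{1}{-3} - 8734 = - \frac{1}{3} - 8734 = - \frac{26203}{3}$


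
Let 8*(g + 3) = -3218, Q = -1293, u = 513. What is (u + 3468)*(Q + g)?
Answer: -27042933/4 ≈ -6.7607e+6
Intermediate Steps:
g = -1621/4 (g = -3 + (⅛)*(-3218) = -3 - 1609/4 = -1621/4 ≈ -405.25)
(u + 3468)*(Q + g) = (513 + 3468)*(-1293 - 1621/4) = 3981*(-6793/4) = -27042933/4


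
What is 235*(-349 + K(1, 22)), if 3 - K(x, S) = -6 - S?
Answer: -74730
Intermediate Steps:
K(x, S) = 9 + S (K(x, S) = 3 - (-6 - S) = 3 + (6 + S) = 9 + S)
235*(-349 + K(1, 22)) = 235*(-349 + (9 + 22)) = 235*(-349 + 31) = 235*(-318) = -74730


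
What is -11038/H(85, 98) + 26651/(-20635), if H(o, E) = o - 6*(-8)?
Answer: -231313713/2744455 ≈ -84.284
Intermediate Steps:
H(o, E) = 48 + o (H(o, E) = o + 48 = 48 + o)
-11038/H(85, 98) + 26651/(-20635) = -11038/(48 + 85) + 26651/(-20635) = -11038/133 + 26651*(-1/20635) = -11038*1/133 - 26651/20635 = -11038/133 - 26651/20635 = -231313713/2744455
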